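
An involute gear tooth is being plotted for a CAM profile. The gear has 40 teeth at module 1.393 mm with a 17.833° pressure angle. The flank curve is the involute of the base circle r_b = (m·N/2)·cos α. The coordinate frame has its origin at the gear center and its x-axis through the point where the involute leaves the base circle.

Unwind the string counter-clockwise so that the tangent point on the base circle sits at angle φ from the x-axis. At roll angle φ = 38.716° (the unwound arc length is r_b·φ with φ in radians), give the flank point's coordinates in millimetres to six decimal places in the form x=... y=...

x=31.902426 y=2.605062

pitch radius r_p = m·N/2 = 1.393·40/2 = 27.860000
base radius r_b = r_p·cos α = 27.860000·cos 17.833° = 26.521415
roll angle φ = 38.716° = 0.67572167 rad
x = r_b·(cos φ + φ·sin φ) = 26.521415·(0.78025578 + 0.67572167·0.62546057) = 31.902426
y = r_b·(sin φ − φ·cos φ) = 26.521415·(0.62546057 − 0.67572167·0.78025578) = 2.605062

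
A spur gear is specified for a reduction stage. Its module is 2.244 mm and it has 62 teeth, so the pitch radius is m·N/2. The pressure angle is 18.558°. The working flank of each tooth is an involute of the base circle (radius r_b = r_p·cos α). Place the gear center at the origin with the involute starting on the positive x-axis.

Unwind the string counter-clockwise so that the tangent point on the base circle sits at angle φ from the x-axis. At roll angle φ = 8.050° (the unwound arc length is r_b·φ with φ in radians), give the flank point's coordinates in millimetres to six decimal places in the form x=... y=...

pitch radius r_p = m·N/2 = 2.244·62/2 = 69.564000
base radius r_b = r_p·cos α = 69.564000·cos 18.558° = 65.946809
roll angle φ = 8.050° = 0.14049900 rad
x = r_b·(cos φ + φ·sin φ) = 65.946809·(0.99014624 + 0.14049900·0.14003722) = 66.594494
y = r_b·(sin φ − φ·cos φ) = 65.946809·(0.14003722 − 0.14049900·0.99014624) = 0.060846

x=66.594494 y=0.060846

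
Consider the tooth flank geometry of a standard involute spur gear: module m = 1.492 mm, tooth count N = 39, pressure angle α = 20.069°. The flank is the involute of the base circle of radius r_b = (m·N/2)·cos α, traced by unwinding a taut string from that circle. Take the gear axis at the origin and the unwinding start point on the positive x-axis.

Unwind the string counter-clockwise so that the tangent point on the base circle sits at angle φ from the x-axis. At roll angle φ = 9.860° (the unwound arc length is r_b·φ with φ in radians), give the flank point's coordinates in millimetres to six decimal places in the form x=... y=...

x=27.729071 y=0.046286

pitch radius r_p = m·N/2 = 1.492·39/2 = 29.094000
base radius r_b = r_p·cos α = 29.094000·cos 20.069° = 27.327414
roll angle φ = 9.860° = 0.17208946 rad
x = r_b·(cos φ + φ·sin φ) = 27.327414·(0.98522912 + 0.17208946·0.17124132) = 27.729071
y = r_b·(sin φ − φ·cos φ) = 27.327414·(0.17124132 − 0.17208946·0.98522912) = 0.046286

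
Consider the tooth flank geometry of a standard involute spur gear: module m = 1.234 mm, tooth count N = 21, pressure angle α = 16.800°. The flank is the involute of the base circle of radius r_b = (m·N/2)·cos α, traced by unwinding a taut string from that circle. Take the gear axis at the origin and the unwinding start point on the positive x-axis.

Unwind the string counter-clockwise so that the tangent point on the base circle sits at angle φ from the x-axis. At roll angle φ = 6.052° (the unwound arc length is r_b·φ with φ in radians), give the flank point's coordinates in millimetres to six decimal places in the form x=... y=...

pitch radius r_p = m·N/2 = 1.234·21/2 = 12.957000
base radius r_b = r_p·cos α = 12.957000·cos 16.800° = 12.403989
roll angle φ = 6.052° = 0.10562733 rad
x = r_b·(cos φ + φ·sin φ) = 12.403989·(0.99442662 + 0.10562733·0.10543102) = 12.472992
y = r_b·(sin φ − φ·cos φ) = 12.403989·(0.10543102 − 0.10562733·0.99442662) = 0.004867

x=12.472992 y=0.004867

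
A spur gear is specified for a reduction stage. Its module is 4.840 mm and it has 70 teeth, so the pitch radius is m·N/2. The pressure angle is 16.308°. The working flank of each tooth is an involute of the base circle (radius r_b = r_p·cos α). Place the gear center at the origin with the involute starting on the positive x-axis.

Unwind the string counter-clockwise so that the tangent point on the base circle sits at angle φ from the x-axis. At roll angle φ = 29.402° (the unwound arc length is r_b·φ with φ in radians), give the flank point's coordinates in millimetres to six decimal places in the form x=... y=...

x=182.602625 y=7.132478

pitch radius r_p = m·N/2 = 4.840·70/2 = 169.400000
base radius r_b = r_p·cos α = 169.400000·cos 16.308° = 162.584376
roll angle φ = 29.402° = 0.51316171 rad
x = r_b·(cos φ + φ·sin φ) = 162.584376·(0.87119667 + 0.51316171·0.49093416) = 182.602625
y = r_b·(sin φ − φ·cos φ) = 162.584376·(0.49093416 − 0.51316171·0.87119667) = 7.132478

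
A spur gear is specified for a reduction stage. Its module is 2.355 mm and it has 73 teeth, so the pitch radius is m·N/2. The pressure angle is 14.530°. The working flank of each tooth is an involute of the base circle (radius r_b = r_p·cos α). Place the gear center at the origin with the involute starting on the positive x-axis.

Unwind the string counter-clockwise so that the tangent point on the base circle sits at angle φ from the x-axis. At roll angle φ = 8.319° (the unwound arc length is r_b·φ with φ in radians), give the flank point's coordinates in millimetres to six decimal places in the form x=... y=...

pitch radius r_p = m·N/2 = 2.355·73/2 = 85.957500
base radius r_b = r_p·cos α = 85.957500·cos 14.530° = 83.208270
roll angle φ = 8.319° = 0.14519394 rad
x = r_b·(cos φ + φ·sin φ) = 83.208270·(0.98947786 + 0.14519394·0.14468433) = 84.080722
y = r_b·(sin φ − φ·cos φ) = 83.208270·(0.14468433 − 0.14519394·0.98947786) = 0.084718

x=84.080722 y=0.084718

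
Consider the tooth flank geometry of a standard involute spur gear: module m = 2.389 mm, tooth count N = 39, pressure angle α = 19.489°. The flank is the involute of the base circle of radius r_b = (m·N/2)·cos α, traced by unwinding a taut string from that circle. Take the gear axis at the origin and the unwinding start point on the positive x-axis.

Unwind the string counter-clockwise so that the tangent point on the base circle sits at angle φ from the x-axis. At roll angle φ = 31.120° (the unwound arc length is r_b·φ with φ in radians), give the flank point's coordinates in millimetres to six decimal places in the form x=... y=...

pitch radius r_p = m·N/2 = 2.389·39/2 = 46.585500
base radius r_b = r_p·cos α = 46.585500·cos 19.489° = 43.916410
roll angle φ = 31.120° = 0.54314646 rad
x = r_b·(cos φ + φ·sin φ) = 43.916410·(0.85608673 + 0.54314646·0.51683219) = 49.924276
y = r_b·(sin φ − φ·cos φ) = 43.916410·(0.51683219 − 0.54314646·0.85608673) = 2.277141

x=49.924276 y=2.277141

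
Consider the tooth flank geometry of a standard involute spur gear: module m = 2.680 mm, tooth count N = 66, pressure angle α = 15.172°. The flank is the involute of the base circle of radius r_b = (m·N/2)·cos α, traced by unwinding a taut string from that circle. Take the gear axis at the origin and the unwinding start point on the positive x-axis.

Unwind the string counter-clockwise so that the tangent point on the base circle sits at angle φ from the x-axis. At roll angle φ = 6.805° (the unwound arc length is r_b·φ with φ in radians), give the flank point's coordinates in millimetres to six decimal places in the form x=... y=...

x=85.957294 y=0.047602

pitch radius r_p = m·N/2 = 2.680·66/2 = 88.440000
base radius r_b = r_p·cos α = 88.440000·cos 15.172° = 85.357380
roll angle φ = 6.805° = 0.11876966 rad
x = r_b·(cos φ + φ·sin φ) = 85.357380·(0.99295517 + 0.11876966·0.11849062) = 85.957294
y = r_b·(sin φ − φ·cos φ) = 85.357380·(0.11849062 − 0.11876966·0.99295517) = 0.047602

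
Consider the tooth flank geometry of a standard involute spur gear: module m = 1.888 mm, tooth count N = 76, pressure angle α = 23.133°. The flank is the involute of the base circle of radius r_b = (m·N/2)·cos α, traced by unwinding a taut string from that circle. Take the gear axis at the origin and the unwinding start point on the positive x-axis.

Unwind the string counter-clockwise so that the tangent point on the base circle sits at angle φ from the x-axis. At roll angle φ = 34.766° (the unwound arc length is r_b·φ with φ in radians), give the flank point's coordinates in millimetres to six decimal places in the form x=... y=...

x=77.025695 y=4.734590

pitch radius r_p = m·N/2 = 1.888·76/2 = 71.744000
base radius r_b = r_p·cos α = 71.744000·cos 23.133° = 65.975451
roll angle φ = 34.766° = 0.60678117 rad
x = r_b·(cos φ + φ·sin φ) = 65.975451·(0.82148773 + 0.60678117·0.57022619) = 77.025695
y = r_b·(sin φ − φ·cos φ) = 65.975451·(0.57022619 − 0.60678117·0.82148773) = 4.734590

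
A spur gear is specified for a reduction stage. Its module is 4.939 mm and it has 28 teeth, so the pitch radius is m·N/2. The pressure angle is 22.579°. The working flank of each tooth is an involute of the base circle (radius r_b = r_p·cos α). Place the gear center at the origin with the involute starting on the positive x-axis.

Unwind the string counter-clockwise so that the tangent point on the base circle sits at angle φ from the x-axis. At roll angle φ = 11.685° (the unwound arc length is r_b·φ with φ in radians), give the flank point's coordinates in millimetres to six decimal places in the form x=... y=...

pitch radius r_p = m·N/2 = 4.939·28/2 = 69.146000
base radius r_b = r_p·cos α = 69.146000·cos 22.579° = 63.846029
roll angle φ = 11.685° = 0.20394172 rad
x = r_b·(cos φ + φ·sin φ) = 63.846029·(0.97927587 + 0.20394172·0.20253093) = 65.160004
y = r_b·(sin φ − φ·cos φ) = 63.846029·(0.20253093 − 0.20394172·0.97927587) = 0.179773

x=65.160004 y=0.179773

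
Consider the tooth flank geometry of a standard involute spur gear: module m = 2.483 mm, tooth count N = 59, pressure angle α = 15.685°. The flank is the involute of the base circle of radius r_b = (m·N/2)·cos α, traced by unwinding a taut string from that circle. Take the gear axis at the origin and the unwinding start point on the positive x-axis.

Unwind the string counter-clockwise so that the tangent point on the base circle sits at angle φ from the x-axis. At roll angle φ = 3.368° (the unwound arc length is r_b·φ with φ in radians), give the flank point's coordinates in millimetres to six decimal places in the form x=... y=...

pitch radius r_p = m·N/2 = 2.483·59/2 = 73.248500
base radius r_b = r_p·cos α = 73.248500·cos 15.685° = 70.520913
roll angle φ = 3.368° = 0.05878269 rad
x = r_b·(cos φ + φ·sin φ) = 70.520913·(0.99827280 + 0.05878269·0.05874884) = 70.642647
y = r_b·(sin φ − φ·cos φ) = 70.520913·(0.05874884 − 0.05878269·0.99827280) = 0.004773

x=70.642647 y=0.004773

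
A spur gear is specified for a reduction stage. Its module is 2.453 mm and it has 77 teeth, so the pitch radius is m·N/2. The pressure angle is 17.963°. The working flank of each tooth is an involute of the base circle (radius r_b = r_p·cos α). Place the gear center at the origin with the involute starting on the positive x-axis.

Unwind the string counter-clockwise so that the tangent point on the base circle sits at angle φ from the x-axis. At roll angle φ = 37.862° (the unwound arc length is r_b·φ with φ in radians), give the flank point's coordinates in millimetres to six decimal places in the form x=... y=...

pitch radius r_p = m·N/2 = 2.453·77/2 = 94.440500
base radius r_b = r_p·cos α = 94.440500·cos 17.963° = 89.837080
roll angle φ = 37.862° = 0.66081656 rad
x = r_b·(cos φ + φ·sin φ) = 89.837080·(0.78949132 + 0.66081656·0.61376172) = 107.362070
y = r_b·(sin φ − φ·cos φ) = 89.837080·(0.61376172 − 0.66081656·0.78949132) = 8.269753

x=107.362070 y=8.269753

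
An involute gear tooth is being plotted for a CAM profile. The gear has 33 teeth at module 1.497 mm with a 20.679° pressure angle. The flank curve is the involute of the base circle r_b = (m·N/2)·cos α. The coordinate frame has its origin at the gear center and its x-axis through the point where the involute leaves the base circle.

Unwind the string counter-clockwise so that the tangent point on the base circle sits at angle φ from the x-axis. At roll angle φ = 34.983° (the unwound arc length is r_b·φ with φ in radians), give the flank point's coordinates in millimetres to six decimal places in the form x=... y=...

pitch radius r_p = m·N/2 = 1.497·33/2 = 24.700500
base radius r_b = r_p·cos α = 24.700500·cos 20.679° = 23.109134
roll angle φ = 34.983° = 0.61056853 rad
x = r_b·(cos φ + φ·sin φ) = 23.109134·(0.81932219 + 0.61056853·0.57333336) = 27.023394
y = r_b·(sin φ − φ·cos φ) = 23.109134·(0.57333336 − 0.61056853·0.81932219) = 1.688839

x=27.023394 y=1.688839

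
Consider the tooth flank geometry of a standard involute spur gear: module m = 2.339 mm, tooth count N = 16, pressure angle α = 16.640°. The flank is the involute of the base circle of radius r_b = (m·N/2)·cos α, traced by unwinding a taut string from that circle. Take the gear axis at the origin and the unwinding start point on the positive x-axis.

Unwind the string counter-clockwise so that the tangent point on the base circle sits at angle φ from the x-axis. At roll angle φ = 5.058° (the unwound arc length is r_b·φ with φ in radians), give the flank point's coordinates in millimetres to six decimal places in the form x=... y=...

pitch radius r_p = m·N/2 = 2.339·16/2 = 18.712000
base radius r_b = r_p·cos α = 18.712000·cos 16.640° = 17.928396
roll angle φ = 5.058° = 0.08827875 rad
x = r_b·(cos φ + φ·sin φ) = 17.928396·(0.99610596 + 0.08827875·0.08816414) = 17.998119
y = r_b·(sin φ − φ·cos φ) = 17.928396·(0.08816414 − 0.08827875·0.99610596) = 0.004108

x=17.998119 y=0.004108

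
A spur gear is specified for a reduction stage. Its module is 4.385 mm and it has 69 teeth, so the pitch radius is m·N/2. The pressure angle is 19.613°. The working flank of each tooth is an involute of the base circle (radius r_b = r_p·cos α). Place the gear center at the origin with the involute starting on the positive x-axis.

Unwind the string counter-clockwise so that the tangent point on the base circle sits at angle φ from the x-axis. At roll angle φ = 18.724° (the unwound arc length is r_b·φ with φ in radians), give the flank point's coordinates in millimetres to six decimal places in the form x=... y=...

pitch radius r_p = m·N/2 = 4.385·69/2 = 151.282500
base radius r_b = r_p·cos α = 151.282500·cos 19.613° = 142.505289
roll angle φ = 18.724° = 0.32679545 rad
x = r_b·(cos φ + φ·sin φ) = 142.505289·(0.94707590 + 0.32679545·0.32100973) = 149.912773
y = r_b·(sin φ − φ·cos φ) = 142.505289·(0.32100973 − 0.32679545·0.94707590) = 1.640184

x=149.912773 y=1.640184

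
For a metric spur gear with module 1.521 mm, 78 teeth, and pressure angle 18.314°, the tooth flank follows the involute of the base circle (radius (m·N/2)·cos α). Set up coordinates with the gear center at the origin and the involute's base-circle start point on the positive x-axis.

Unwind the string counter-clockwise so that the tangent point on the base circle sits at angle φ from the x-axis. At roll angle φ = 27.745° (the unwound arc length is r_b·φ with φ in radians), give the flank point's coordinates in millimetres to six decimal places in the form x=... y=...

x=62.534952 y=2.081932

pitch radius r_p = m·N/2 = 1.521·78/2 = 59.319000
base radius r_b = r_p·cos α = 59.319000·cos 18.314° = 56.314417
roll angle φ = 27.745° = 0.48424160 rad
x = r_b·(cos φ + φ·sin φ) = 56.314417·(0.88502827 + 0.48424160·0.46553729) = 62.534952
y = r_b·(sin φ − φ·cos φ) = 56.314417·(0.46553729 − 0.48424160·0.88502827) = 2.081932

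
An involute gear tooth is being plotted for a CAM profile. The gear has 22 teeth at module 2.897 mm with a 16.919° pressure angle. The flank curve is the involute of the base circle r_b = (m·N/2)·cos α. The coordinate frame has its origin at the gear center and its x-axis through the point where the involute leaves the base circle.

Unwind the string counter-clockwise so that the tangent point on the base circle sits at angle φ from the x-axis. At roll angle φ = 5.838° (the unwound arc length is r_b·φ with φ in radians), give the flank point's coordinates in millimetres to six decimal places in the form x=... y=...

pitch radius r_p = m·N/2 = 2.897·22/2 = 31.867000
base radius r_b = r_p·cos α = 31.867000·cos 16.919° = 30.487705
roll angle φ = 5.838° = 0.10189232 rad
x = r_b·(cos φ + φ·sin φ) = 30.487705·(0.99481347 + 0.10189232·0.10171610) = 30.645557
y = r_b·(sin φ − φ·cos φ) = 30.487705·(0.10171610 − 0.10189232·0.99481347) = 0.010739

x=30.645557 y=0.010739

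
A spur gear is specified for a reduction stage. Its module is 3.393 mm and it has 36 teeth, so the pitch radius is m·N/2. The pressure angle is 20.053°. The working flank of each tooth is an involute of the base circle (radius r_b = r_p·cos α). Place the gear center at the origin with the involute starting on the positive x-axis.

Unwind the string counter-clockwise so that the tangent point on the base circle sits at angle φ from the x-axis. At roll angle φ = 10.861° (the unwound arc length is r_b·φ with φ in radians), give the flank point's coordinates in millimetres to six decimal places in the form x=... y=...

pitch radius r_p = m·N/2 = 3.393·36/2 = 61.074000
base radius r_b = r_p·cos α = 61.074000·cos 20.053° = 57.371440
roll angle φ = 10.861° = 0.18956021 rad
x = r_b·(cos φ + φ·sin φ) = 57.371440·(0.98208720 + 0.18956021·0.18842700) = 58.392965
y = r_b·(sin φ − φ·cos φ) = 57.371440·(0.18842700 − 0.18956021·0.98208720) = 0.129794

x=58.392965 y=0.129794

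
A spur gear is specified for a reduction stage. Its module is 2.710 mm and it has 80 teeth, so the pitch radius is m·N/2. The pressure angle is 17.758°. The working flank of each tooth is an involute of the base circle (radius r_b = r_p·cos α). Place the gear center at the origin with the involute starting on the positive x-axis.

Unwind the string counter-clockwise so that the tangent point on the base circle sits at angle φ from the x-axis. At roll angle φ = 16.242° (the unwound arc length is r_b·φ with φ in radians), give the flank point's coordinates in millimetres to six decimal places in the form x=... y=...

pitch radius r_p = m·N/2 = 2.710·80/2 = 108.400000
base radius r_b = r_p·cos α = 108.400000·cos 17.758° = 103.235089
roll angle φ = 16.242° = 0.28347638 rad
x = r_b·(cos φ + φ·sin φ) = 103.235089·(0.96008892 + 0.28347638·0.27969496) = 107.300057
y = r_b·(sin φ − φ·cos φ) = 103.235089·(0.27969496 − 0.28347638·0.96008892) = 0.777612

x=107.300057 y=0.777612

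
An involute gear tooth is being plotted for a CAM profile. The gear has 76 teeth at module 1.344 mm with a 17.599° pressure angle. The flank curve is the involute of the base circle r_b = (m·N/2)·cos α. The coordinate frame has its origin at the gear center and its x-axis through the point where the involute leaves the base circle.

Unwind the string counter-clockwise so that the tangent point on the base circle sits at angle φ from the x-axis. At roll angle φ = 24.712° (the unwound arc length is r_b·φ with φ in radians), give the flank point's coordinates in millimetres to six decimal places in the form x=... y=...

x=53.001201 y=1.277906

pitch radius r_p = m·N/2 = 1.344·76/2 = 51.072000
base radius r_b = r_p·cos α = 51.072000·cos 17.599° = 48.681623
roll angle φ = 24.712° = 0.43130576 rad
x = r_b·(cos φ + φ·sin φ) = 48.681623·(0.90842064 + 0.43130576·0.41805734) = 53.001201
y = r_b·(sin φ − φ·cos φ) = 48.681623·(0.41805734 − 0.43130576·0.90842064) = 1.277906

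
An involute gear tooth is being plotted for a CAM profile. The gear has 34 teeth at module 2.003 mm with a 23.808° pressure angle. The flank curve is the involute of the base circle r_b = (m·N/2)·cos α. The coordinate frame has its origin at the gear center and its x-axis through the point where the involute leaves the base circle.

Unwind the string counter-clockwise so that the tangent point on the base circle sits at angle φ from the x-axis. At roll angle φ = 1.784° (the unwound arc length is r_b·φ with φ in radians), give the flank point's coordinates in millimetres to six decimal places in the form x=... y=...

x=31.168471 y=0.000313

pitch radius r_p = m·N/2 = 2.003·34/2 = 34.051000
base radius r_b = r_p·cos α = 34.051000·cos 23.808° = 31.153373
roll angle φ = 1.784° = 0.03113667 rad
x = r_b·(cos φ + φ·sin φ) = 31.153373·(0.99951529 + 0.03113667·0.03113164) = 31.168471
y = r_b·(sin φ − φ·cos φ) = 31.153373·(0.03113164 − 0.03113667·0.99951529) = 0.000313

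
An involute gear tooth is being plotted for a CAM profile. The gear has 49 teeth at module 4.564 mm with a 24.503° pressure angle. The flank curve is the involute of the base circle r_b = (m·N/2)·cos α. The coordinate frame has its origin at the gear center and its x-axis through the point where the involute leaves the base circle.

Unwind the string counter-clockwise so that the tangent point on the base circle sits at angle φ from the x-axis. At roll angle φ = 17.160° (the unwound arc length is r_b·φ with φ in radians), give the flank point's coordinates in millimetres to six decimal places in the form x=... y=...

x=106.209146 y=0.902997

pitch radius r_p = m·N/2 = 4.564·49/2 = 111.818000
base radius r_b = r_p·cos α = 111.818000·cos 24.503° = 101.747621
roll angle φ = 17.160° = 0.29949850 rad
x = r_b·(cos φ + φ·sin φ) = 101.747621·(0.95548457 + 0.29949850·0.29504107) = 106.209146
y = r_b·(sin φ − φ·cos φ) = 101.747621·(0.29504107 − 0.29949850·0.95548457) = 0.902997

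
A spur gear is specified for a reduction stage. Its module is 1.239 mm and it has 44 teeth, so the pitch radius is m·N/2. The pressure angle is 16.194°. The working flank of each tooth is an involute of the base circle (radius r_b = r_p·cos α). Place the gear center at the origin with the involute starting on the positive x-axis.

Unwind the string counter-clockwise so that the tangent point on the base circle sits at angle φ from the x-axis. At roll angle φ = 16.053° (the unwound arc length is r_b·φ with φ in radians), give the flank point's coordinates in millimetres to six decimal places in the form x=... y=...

pitch radius r_p = m·N/2 = 1.239·44/2 = 27.258000
base radius r_b = r_p·cos α = 27.258000·cos 16.194° = 26.176482
roll angle φ = 16.053° = 0.28017770 rad
x = r_b·(cos φ + φ·sin φ) = 26.176482·(0.96100631 + 0.28017770·0.27652643) = 27.183827
y = r_b·(sin φ − φ·cos φ) = 26.176482·(0.27652643 − 0.28017770·0.96100631) = 0.190405

x=27.183827 y=0.190405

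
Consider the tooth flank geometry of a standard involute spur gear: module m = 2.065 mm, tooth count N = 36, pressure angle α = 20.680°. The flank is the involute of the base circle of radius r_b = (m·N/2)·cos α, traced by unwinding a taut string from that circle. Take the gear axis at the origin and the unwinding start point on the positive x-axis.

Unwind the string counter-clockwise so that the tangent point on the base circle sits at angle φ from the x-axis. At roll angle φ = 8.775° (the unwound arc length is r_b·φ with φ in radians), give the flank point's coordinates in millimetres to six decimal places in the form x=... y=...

x=35.180487 y=0.041543

pitch radius r_p = m·N/2 = 2.065·36/2 = 37.170000
base radius r_b = r_p·cos α = 37.170000·cos 20.680° = 34.775039
roll angle φ = 8.775° = 0.15315264 rad
x = r_b·(cos φ + φ·sin φ) = 34.775039·(0.98829504 + 0.15315264·0.15255463) = 35.180487
y = r_b·(sin φ − φ·cos φ) = 34.775039·(0.15255463 − 0.15315264·0.98829504) = 0.041543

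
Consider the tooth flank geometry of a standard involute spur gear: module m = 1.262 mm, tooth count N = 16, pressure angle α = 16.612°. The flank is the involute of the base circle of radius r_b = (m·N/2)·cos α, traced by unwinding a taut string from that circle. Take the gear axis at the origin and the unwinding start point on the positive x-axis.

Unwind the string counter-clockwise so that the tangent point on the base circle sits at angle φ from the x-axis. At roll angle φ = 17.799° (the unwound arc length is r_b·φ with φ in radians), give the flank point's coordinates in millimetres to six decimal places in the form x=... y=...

pitch radius r_p = m·N/2 = 1.262·16/2 = 10.096000
base radius r_b = r_p·cos α = 10.096000·cos 16.612° = 9.674620
roll angle φ = 17.799° = 0.31065115 rad
x = r_b·(cos φ + φ·sin φ) = 9.674620·(0.95213473 + 0.31065115·0.30567869) = 10.130239
y = r_b·(sin φ − φ·cos φ) = 9.674620·(0.30567869 − 0.31065115·0.95213473) = 0.095749

x=10.130239 y=0.095749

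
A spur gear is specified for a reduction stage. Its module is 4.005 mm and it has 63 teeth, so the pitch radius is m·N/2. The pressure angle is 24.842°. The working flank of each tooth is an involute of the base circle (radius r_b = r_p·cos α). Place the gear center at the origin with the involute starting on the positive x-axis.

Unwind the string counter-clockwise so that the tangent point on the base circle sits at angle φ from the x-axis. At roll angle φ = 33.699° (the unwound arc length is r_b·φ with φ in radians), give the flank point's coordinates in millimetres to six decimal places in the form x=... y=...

pitch radius r_p = m·N/2 = 4.005·63/2 = 126.157500
base radius r_b = r_p·cos α = 126.157500·cos 24.842° = 114.484116
roll angle φ = 33.699° = 0.58815850 rad
x = r_b·(cos φ + φ·sin φ) = 114.484116·(0.83196381 + 0.58815850·0.55482991) = 132.606006
y = r_b·(sin φ − φ·cos φ) = 114.484116·(0.55482991 − 0.58815850·0.83196381) = 7.499090

x=132.606006 y=7.499090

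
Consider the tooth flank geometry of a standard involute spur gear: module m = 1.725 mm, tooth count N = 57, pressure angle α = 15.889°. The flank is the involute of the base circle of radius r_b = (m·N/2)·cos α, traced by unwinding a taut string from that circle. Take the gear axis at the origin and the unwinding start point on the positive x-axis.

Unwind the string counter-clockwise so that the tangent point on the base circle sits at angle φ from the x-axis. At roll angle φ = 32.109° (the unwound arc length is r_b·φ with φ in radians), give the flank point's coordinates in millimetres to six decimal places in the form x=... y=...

x=54.136281 y=2.687856

pitch radius r_p = m·N/2 = 1.725·57/2 = 49.162500
base radius r_b = r_p·cos α = 49.162500·cos 15.889° = 47.284192
roll angle φ = 32.109° = 0.56040777 rad
x = r_b·(cos φ + φ·sin φ) = 47.284192·(0.84703844 + 0.56040777·0.53153164) = 54.136281
y = r_b·(sin φ − φ·cos φ) = 47.284192·(0.53153164 − 0.56040777·0.84703844) = 2.687856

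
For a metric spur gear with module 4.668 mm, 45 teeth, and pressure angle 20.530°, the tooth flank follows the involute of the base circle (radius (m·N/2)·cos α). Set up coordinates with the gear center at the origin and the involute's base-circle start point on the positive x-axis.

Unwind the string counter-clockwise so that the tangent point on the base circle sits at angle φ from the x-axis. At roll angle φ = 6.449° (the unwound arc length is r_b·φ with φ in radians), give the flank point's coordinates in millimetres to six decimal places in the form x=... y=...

x=98.980489 y=0.046693

pitch radius r_p = m·N/2 = 4.668·45/2 = 105.030000
base radius r_b = r_p·cos α = 105.030000·cos 20.530° = 98.359407
roll angle φ = 6.449° = 0.11255628 rad
x = r_b·(cos φ + φ·sin φ) = 98.359407·(0.99367223 + 0.11255628·0.11231877) = 98.980489
y = r_b·(sin φ − φ·cos φ) = 98.359407·(0.11231877 − 0.11255628·0.99367223) = 0.046693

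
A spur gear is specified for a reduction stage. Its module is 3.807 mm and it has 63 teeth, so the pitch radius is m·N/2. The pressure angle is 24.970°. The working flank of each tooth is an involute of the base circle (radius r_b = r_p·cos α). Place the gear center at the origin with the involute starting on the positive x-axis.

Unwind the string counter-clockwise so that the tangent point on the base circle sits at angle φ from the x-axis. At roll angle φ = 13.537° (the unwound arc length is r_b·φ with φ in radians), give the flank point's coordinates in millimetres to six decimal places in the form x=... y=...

pitch radius r_p = m·N/2 = 3.807·63/2 = 119.920500
base radius r_b = r_p·cos α = 119.920500·cos 24.970° = 108.711404
roll angle φ = 13.537° = 0.23626522 rad
x = r_b·(cos φ + φ·sin φ) = 108.711404·(0.97221897 + 0.23626522·0.23407324) = 111.703396
y = r_b·(sin φ − φ·cos φ) = 108.711404·(0.23407324 − 0.23626522·0.97221897) = 0.475255

x=111.703396 y=0.475255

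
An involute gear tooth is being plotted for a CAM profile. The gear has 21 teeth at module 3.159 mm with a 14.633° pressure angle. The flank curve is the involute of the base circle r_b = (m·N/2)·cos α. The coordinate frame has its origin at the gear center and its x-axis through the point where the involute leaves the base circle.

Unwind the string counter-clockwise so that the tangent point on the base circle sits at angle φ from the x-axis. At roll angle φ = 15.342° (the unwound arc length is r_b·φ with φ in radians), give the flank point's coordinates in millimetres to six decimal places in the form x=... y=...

pitch radius r_p = m·N/2 = 3.159·21/2 = 33.169500
base radius r_b = r_p·cos α = 33.169500·cos 14.633° = 32.093608
roll angle φ = 15.342° = 0.26776841 rad
x = r_b·(cos φ + φ·sin φ) = 32.093608·(0.96436373 + 0.26776841·0.26458004) = 33.223621
y = r_b·(sin φ − φ·cos φ) = 32.093608·(0.26458004 − 0.26776841·0.96436373) = 0.203919

x=33.223621 y=0.203919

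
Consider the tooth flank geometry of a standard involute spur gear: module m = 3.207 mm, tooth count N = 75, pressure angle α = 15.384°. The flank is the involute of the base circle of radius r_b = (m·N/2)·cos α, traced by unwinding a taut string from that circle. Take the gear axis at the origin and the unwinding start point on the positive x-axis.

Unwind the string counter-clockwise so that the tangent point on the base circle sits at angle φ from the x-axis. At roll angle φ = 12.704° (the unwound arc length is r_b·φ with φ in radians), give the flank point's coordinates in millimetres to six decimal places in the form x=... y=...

pitch radius r_p = m·N/2 = 3.207·75/2 = 120.262500
base radius r_b = r_p·cos α = 120.262500·cos 15.384° = 115.953437
roll angle φ = 12.704° = 0.22172663 rad
x = r_b·(cos φ + φ·sin φ) = 115.953437·(0.97551919 + 0.22172663·0.21991431) = 118.768793
y = r_b·(sin φ − φ·cos φ) = 115.953437·(0.21991431 − 0.22172663·0.97551919) = 0.419256

x=118.768793 y=0.419256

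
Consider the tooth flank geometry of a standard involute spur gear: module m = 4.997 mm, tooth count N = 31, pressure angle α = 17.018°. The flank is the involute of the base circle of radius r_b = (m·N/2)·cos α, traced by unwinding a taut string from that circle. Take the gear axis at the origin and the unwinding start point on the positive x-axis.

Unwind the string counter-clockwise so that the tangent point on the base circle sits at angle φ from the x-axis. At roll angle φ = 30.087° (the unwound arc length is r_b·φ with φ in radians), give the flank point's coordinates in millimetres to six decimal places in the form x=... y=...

pitch radius r_p = m·N/2 = 4.997·31/2 = 77.453500
base radius r_b = r_p·cos α = 77.453500·cos 17.018° = 74.062033
roll angle φ = 30.087° = 0.52511721 rad
x = r_b·(cos φ + φ·sin φ) = 74.062033·(0.86526519 + 0.52511721·0.50131443) = 83.580042
y = r_b·(sin φ − φ·cos φ) = 74.062033·(0.50131443 − 0.52511721·0.86526519) = 3.477122

x=83.580042 y=3.477122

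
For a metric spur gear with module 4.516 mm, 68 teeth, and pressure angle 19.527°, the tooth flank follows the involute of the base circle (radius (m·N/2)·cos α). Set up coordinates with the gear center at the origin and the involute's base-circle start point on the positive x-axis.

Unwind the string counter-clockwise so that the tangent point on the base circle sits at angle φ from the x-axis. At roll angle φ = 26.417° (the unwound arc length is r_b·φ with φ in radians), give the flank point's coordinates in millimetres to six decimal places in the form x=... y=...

x=159.286428 y=4.628154

pitch radius r_p = m·N/2 = 4.516·68/2 = 153.544000
base radius r_b = r_p·cos α = 153.544000·cos 19.527° = 144.712776
roll angle φ = 26.417° = 0.46106363 rad
x = r_b·(cos φ + φ·sin φ) = 144.712776·(0.89557979 + 0.46106363·0.44490092) = 159.286428
y = r_b·(sin φ − φ·cos φ) = 144.712776·(0.44490092 − 0.46106363·0.89557979) = 4.628154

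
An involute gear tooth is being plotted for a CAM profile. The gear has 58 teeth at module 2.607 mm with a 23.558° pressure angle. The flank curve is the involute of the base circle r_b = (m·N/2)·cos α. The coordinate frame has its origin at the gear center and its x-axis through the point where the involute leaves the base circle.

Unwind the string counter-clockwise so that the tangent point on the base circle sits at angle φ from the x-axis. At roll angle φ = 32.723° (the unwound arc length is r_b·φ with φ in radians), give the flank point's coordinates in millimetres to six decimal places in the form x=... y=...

x=79.699380 y=4.164693

pitch radius r_p = m·N/2 = 2.607·58/2 = 75.603000
base radius r_b = r_p·cos α = 75.603000·cos 23.558° = 69.301940
roll angle φ = 32.723° = 0.57112409 rad
x = r_b·(cos φ + φ·sin φ) = 69.301940·(0.84129385 + 0.57112409·0.54057808) = 79.699380
y = r_b·(sin φ − φ·cos φ) = 69.301940·(0.54057808 − 0.57112409·0.84129385) = 4.164693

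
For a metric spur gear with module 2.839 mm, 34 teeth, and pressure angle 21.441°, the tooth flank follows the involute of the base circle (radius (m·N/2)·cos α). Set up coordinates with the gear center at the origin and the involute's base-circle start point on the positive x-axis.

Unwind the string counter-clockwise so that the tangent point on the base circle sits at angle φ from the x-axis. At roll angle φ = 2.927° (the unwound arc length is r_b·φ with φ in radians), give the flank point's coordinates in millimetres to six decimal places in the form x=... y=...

x=44.981515 y=0.001996

pitch radius r_p = m·N/2 = 2.839·34/2 = 48.263000
base radius r_b = r_p·cos α = 48.263000·cos 21.441° = 44.922934
roll angle φ = 2.927° = 0.05108579 rad
x = r_b·(cos φ + φ·sin φ) = 44.922934·(0.99869540 + 0.05108579·0.05106357) = 44.981515
y = r_b·(sin φ − φ·cos φ) = 44.922934·(0.05106357 − 0.05108579·0.99869540) = 0.001996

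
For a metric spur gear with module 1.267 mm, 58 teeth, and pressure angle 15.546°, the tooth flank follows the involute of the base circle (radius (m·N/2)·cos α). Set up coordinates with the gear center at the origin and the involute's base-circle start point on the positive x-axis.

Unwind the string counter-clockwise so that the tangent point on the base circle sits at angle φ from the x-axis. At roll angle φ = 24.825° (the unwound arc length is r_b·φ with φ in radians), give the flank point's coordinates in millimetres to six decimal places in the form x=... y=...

x=38.567158 y=0.941872

pitch radius r_p = m·N/2 = 1.267·58/2 = 36.743000
base radius r_b = r_p·cos α = 36.743000·cos 15.546° = 35.398779
roll angle φ = 24.825° = 0.43327799 rad
x = r_b·(cos φ + φ·sin φ) = 35.398779·(0.90759437 + 0.43327799·0.41984814) = 38.567158
y = r_b·(sin φ − φ·cos φ) = 35.398779·(0.41984814 − 0.43327799·0.90759437) = 0.941872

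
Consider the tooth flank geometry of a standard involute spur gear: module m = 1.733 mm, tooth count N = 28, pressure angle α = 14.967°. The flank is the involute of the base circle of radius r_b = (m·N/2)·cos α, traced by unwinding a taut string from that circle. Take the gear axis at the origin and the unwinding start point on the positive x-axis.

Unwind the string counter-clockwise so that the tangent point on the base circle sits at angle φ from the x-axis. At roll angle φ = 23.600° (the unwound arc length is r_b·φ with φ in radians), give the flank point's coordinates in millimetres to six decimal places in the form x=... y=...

pitch radius r_p = m·N/2 = 1.733·28/2 = 24.262000
base radius r_b = r_p·cos α = 24.262000·cos 14.967° = 23.438905
roll angle φ = 23.600° = 0.41189770 rad
x = r_b·(cos φ + φ·sin φ) = 23.438905·(0.91636273 + 0.41189770·0.40034903) = 25.343681
y = r_b·(sin φ − φ·cos φ) = 23.438905·(0.40034903 − 0.41189770·0.91636273) = 0.536782

x=25.343681 y=0.536782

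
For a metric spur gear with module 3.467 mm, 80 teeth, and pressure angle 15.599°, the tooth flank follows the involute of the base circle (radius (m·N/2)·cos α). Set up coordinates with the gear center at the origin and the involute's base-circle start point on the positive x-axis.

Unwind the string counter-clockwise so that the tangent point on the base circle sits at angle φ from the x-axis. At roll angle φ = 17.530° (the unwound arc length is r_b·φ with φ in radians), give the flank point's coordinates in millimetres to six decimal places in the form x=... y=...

x=139.678275 y=1.263285

pitch radius r_p = m·N/2 = 3.467·80/2 = 138.680000
base radius r_b = r_p·cos α = 138.680000·cos 15.599° = 133.572036
roll angle φ = 17.530° = 0.30595622 rad
x = r_b·(cos φ + φ·sin φ) = 133.572036·(0.95355937 + 0.30595622·0.30120512) = 139.678275
y = r_b·(sin φ − φ·cos φ) = 133.572036·(0.30120512 − 0.30595622·0.95355937) = 1.263285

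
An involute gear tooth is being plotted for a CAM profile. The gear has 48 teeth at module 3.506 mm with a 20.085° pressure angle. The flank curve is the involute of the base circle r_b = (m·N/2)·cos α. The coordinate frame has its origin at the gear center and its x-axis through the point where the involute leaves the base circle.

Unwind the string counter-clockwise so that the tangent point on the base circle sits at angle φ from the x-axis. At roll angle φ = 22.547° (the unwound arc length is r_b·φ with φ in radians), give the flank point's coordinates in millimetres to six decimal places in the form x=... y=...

x=84.910794 y=1.580559

pitch radius r_p = m·N/2 = 3.506·48/2 = 84.144000
base radius r_b = r_p·cos α = 84.144000·cos 20.085° = 79.026714
roll angle φ = 22.547° = 0.39351939 rad
x = r_b·(cos φ + φ·sin φ) = 79.026714·(0.92356530 + 0.39351939·0.38344117) = 84.910794
y = r_b·(sin φ − φ·cos φ) = 79.026714·(0.38344117 − 0.39351939·0.92356530) = 1.580559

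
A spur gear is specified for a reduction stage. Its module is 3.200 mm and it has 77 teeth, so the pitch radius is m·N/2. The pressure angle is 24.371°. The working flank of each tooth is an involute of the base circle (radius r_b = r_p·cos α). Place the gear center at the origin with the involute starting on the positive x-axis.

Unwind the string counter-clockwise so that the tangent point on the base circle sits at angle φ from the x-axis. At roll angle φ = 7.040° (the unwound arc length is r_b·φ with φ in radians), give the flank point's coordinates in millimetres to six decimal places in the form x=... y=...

x=113.065904 y=0.069287

pitch radius r_p = m·N/2 = 3.200·77/2 = 123.200000
base radius r_b = r_p·cos α = 123.200000·cos 24.371° = 112.221973
roll angle φ = 7.040° = 0.12287118 rad
x = r_b·(cos φ + φ·sin φ) = 112.221973·(0.99246083 + 0.12287118·0.12256224) = 113.065904
y = r_b·(sin φ − φ·cos φ) = 112.221973·(0.12256224 − 0.12287118·0.99246083) = 0.069287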